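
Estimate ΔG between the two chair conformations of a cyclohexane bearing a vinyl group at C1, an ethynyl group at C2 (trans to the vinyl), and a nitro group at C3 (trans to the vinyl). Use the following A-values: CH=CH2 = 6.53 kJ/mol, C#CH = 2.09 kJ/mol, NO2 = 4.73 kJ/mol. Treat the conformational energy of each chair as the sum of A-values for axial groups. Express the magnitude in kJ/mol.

Chair I (vinyl axial, ethynyl axial, nitro equatorial): E = 8.62 kJ/mol.
Chair II (vinyl equatorial, ethynyl equatorial, nitro axial): E = 4.73 kJ/mol.
ΔE = 8.62 − 4.73 = 3.89 kJ/mol; chair II is more stable.

3.89 kJ/mol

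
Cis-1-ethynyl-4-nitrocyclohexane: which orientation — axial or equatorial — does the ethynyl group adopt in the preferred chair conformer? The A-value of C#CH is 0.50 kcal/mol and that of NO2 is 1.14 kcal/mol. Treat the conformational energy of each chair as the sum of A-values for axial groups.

C1 and C4 have opposite parity, so for the cis isomer the two substituents are one axial and one equatorial in each chair.
Chair I (ethynyl axial, nitro equatorial): E = 0.50 kcal/mol.
Chair II (ethynyl equatorial, nitro axial): E = 1.14 kcal/mol.
Chair I is the more stable (lower-energy) conformer, and in that chair the ethynyl group is axial.

axial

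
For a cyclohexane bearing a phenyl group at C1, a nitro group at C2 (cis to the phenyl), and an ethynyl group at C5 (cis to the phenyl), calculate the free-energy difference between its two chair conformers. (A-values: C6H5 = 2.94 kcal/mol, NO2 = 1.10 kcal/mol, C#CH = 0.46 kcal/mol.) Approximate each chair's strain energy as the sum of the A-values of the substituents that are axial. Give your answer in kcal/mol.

2.30 kcal/mol

Chair I (phenyl axial, nitro equatorial, ethynyl axial): E = 3.40 kcal/mol.
Chair II (phenyl equatorial, nitro axial, ethynyl equatorial): E = 1.10 kcal/mol.
ΔE = 3.40 − 1.10 = 2.30 kcal/mol; chair II is more stable.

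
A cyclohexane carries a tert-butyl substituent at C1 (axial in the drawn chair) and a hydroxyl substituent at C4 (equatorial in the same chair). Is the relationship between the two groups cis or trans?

cis

C1 and C4 have opposite parity, so their axial bonds point in opposite directions.
With opposite-parity carbons, two substituents on the same face are one axial and one equatorial; opposite faces give both axial or both equatorial.
Here the groups are axial/equatorial → same face → cis.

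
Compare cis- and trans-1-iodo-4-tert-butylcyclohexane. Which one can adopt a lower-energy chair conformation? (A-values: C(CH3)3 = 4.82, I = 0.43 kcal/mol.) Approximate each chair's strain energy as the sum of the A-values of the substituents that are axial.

trans

At 1,4 positions (parity opposite): cis → (a,e or e,a); trans → (e,e or a,a).
Best chair for cis: E = 0.43 kcal/mol; best chair for trans: E = 0.00 kcal/mol.
The trans isomer is lower by 0.43 kcal/mol.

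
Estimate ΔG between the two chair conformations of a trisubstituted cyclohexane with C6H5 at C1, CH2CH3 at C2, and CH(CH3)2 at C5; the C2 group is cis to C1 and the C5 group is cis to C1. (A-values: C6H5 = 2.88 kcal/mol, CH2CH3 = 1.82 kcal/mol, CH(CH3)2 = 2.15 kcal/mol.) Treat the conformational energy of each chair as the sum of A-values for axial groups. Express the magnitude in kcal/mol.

Chair I (phenyl axial, ethyl equatorial, isopropyl axial): E = 5.03 kcal/mol.
Chair II (phenyl equatorial, ethyl axial, isopropyl equatorial): E = 1.82 kcal/mol.
ΔE = 5.03 − 1.82 = 3.21 kcal/mol; chair II is more stable.

3.21 kcal/mol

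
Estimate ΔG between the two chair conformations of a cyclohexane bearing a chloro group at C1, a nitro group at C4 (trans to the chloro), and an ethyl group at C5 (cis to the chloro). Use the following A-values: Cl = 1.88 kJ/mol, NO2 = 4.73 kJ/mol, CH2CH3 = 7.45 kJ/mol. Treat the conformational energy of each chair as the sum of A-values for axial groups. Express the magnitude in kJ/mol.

14.06 kJ/mol

Chair I (chloro axial, nitro axial, ethyl axial): E = 14.06 kJ/mol.
Chair II (chloro equatorial, nitro equatorial, ethyl equatorial): E = 0.00 kJ/mol.
ΔE = 14.06 − 0.00 = 14.06 kJ/mol; chair II is more stable.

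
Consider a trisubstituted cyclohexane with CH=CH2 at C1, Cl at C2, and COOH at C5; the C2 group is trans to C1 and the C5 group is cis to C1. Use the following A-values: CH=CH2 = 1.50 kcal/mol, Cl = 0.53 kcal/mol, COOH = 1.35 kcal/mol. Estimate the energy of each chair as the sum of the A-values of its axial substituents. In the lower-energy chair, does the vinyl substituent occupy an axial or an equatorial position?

Chair I (vinyl axial, chloro axial, carboxyl axial): E = 3.38 kcal/mol.
Chair II (vinyl equatorial, chloro equatorial, carboxyl equatorial): E = 0.00 kcal/mol.
Chair II is the more stable (lower-energy) conformer, and in that chair the vinyl group is equatorial.

equatorial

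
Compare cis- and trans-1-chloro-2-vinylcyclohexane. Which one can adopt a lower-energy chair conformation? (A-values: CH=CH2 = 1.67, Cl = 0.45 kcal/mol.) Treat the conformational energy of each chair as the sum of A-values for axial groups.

trans

At 1,2 positions (parity opposite): cis → (a,e or e,a); trans → (e,e or a,a).
Best chair for cis: E = 0.45 kcal/mol; best chair for trans: E = 0.00 kcal/mol.
The trans isomer is lower by 0.45 kcal/mol.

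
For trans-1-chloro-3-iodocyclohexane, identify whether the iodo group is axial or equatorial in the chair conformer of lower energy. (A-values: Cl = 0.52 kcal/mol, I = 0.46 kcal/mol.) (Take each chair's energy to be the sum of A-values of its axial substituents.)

axial

C1 and C3 have the same parity, so for the trans isomer the two substituents are one axial and one equatorial in each chair.
Chair I (chloro axial, iodo equatorial): E = 0.52 kcal/mol.
Chair II (chloro equatorial, iodo axial): E = 0.46 kcal/mol.
Chair II is the more stable (lower-energy) conformer, and in that chair the iodo group is axial.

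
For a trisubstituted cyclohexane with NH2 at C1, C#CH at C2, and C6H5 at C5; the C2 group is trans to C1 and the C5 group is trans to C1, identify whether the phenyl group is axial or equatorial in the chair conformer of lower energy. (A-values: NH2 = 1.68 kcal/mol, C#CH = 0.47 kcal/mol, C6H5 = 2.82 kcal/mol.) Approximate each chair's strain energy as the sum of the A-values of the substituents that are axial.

equatorial

Chair I (amino axial, ethynyl axial, phenyl equatorial): E = 2.15 kcal/mol.
Chair II (amino equatorial, ethynyl equatorial, phenyl axial): E = 2.82 kcal/mol.
Chair I is the more stable (lower-energy) conformer, and in that chair the phenyl group is equatorial.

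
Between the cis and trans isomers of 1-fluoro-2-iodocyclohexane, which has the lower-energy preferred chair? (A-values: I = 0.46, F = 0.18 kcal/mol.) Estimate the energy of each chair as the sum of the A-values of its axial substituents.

At 1,2 positions (parity opposite): cis → (a,e or e,a); trans → (e,e or a,a).
Best chair for cis: E = 0.18 kcal/mol; best chair for trans: E = 0.00 kcal/mol.
The trans isomer is lower by 0.18 kcal/mol.

trans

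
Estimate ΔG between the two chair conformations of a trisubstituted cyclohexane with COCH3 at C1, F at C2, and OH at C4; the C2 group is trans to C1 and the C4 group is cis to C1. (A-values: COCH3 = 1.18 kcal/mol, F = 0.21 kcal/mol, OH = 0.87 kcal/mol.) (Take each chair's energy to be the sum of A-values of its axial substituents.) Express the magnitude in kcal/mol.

0.52 kcal/mol

Chair I (acetyl axial, fluoro axial, hydroxyl equatorial): E = 1.39 kcal/mol.
Chair II (acetyl equatorial, fluoro equatorial, hydroxyl axial): E = 0.87 kcal/mol.
ΔE = 1.39 − 0.87 = 0.52 kcal/mol; chair II is more stable.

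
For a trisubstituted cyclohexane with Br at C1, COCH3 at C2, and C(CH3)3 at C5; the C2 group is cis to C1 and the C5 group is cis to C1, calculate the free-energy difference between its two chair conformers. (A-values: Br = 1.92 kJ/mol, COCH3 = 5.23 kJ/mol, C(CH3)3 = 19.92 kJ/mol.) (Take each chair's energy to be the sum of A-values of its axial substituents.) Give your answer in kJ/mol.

Chair I (bromo axial, acetyl equatorial, tert-butyl axial): E = 21.84 kJ/mol.
Chair II (bromo equatorial, acetyl axial, tert-butyl equatorial): E = 5.23 kJ/mol.
ΔE = 21.84 − 5.23 = 16.61 kJ/mol; chair II is more stable.

16.61 kJ/mol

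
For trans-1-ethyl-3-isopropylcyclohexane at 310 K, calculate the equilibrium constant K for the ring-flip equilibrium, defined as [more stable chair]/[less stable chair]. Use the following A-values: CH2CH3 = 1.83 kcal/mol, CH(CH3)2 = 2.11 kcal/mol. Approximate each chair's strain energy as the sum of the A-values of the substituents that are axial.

C1 and C3 have the same parity, so for the trans isomer the two substituents are one axial and one equatorial in each chair.
Chair I (ethyl axial, isopropyl equatorial): E = 1.83 kcal/mol; chair II (ethyl equatorial, isopropyl axial): E = 2.11 kcal/mol.
ΔG = 0.28 kcal/mol between the two chairs.
K = exp(ΔG/RT) with R = 1.987×10⁻³ kcal mol⁻¹ K⁻¹ and T = 310 K gives K ≈ 1.58.

K ≈ 1.58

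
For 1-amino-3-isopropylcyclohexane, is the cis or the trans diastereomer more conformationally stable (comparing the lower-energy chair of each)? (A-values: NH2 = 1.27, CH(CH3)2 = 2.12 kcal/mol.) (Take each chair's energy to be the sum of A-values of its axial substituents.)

At 1,3 positions (parity same): cis → (e,e or a,a); trans → (a,e or e,a).
Best chair for cis: E = 0.00 kcal/mol; best chair for trans: E = 1.27 kcal/mol.
The cis isomer is lower by 1.27 kcal/mol.

cis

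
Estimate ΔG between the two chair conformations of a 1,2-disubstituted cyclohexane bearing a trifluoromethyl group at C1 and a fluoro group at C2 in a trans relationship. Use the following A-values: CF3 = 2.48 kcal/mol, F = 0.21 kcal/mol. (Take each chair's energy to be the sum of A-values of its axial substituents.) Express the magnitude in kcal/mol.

2.69 kcal/mol

C1 and C2 have opposite parity, so for the trans isomer the two substituents are e,e in one chair and a,a in the other.
Chair I (trifluoromethyl axial, fluoro axial): E = 2.69 kcal/mol.
Chair II (trifluoromethyl equatorial, fluoro equatorial): E = 0.00 kcal/mol.
ΔE = 2.69 − 0.00 = 2.69 kcal/mol; chair II is more stable.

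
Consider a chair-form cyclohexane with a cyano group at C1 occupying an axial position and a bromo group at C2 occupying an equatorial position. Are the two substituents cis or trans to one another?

C1 and C2 have opposite parity, so their axial bonds point in opposite directions.
With opposite-parity carbons, two substituents on the same face are one axial and one equatorial; opposite faces give both axial or both equatorial.
Here the groups are axial/equatorial → same face → cis.

cis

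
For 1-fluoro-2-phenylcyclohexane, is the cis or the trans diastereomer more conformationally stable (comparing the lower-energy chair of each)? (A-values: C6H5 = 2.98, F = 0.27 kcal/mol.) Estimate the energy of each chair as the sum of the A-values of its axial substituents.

At 1,2 positions (parity opposite): cis → (a,e or e,a); trans → (e,e or a,a).
Best chair for cis: E = 0.27 kcal/mol; best chair for trans: E = 0.00 kcal/mol.
The trans isomer is lower by 0.27 kcal/mol.

trans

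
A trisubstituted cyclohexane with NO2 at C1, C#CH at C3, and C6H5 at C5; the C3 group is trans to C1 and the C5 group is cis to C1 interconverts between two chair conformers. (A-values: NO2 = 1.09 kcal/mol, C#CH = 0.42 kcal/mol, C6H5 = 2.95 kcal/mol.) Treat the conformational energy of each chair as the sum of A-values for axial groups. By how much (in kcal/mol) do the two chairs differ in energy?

3.62 kcal/mol

Chair I (nitro axial, ethynyl equatorial, phenyl axial): E = 4.04 kcal/mol.
Chair II (nitro equatorial, ethynyl axial, phenyl equatorial): E = 0.42 kcal/mol.
ΔE = 4.04 − 0.42 = 3.62 kcal/mol; chair II is more stable.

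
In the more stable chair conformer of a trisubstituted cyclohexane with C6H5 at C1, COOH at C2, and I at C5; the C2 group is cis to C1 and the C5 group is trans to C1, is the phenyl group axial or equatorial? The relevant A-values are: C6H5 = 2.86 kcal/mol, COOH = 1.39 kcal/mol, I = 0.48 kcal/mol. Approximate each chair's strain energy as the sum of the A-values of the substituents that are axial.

equatorial

Chair I (phenyl axial, carboxyl equatorial, iodo equatorial): E = 2.86 kcal/mol.
Chair II (phenyl equatorial, carboxyl axial, iodo axial): E = 1.87 kcal/mol.
Chair II is the more stable (lower-energy) conformer, and in that chair the phenyl group is equatorial.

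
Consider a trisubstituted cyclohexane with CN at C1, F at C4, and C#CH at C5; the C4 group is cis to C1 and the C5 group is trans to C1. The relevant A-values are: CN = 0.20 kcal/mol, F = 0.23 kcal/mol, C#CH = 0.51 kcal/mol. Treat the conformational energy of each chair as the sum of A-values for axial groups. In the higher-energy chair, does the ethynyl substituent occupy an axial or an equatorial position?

Chair I (cyano axial, fluoro equatorial, ethynyl equatorial): E = 0.20 kcal/mol.
Chair II (cyano equatorial, fluoro axial, ethynyl axial): E = 0.74 kcal/mol.
Chair II is the less stable (higher-energy) conformer, and in that chair the ethynyl group is axial.

axial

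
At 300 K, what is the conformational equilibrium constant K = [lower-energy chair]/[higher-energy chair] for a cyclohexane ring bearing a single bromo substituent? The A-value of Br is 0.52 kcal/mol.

One chair has the bromo group axial (E = 0.52 kcal/mol) and the other has it equatorial (E = 0).
ΔG = 0.52 kcal/mol between the two chairs.
K = exp(ΔG/RT) with R = 1.987×10⁻³ kcal mol⁻¹ K⁻¹ and T = 300 K gives K ≈ 2.39.

K ≈ 2.39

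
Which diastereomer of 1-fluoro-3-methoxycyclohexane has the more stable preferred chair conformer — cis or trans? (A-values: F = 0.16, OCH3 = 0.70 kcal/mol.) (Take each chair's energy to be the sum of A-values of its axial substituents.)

cis

At 1,3 positions (parity same): cis → (e,e or a,a); trans → (a,e or e,a).
Best chair for cis: E = 0.00 kcal/mol; best chair for trans: E = 0.16 kcal/mol.
The cis isomer is lower by 0.16 kcal/mol.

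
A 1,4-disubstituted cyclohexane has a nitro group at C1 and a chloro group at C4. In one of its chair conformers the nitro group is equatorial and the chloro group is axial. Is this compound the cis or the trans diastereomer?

C1 and C4 have opposite parity, so their axial bonds point in opposite directions.
With opposite-parity carbons, two substituents on the same face are one axial and one equatorial; opposite faces give both axial or both equatorial.
Here the groups are equatorial/axial → same face → cis.

cis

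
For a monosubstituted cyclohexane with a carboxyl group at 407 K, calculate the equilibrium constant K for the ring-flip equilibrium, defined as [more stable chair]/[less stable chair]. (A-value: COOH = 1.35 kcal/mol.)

One chair has the carboxyl group axial (E = 1.35 kcal/mol) and the other has it equatorial (E = 0).
ΔG = 1.35 kcal/mol between the two chairs.
K = exp(ΔG/RT) with R = 1.987×10⁻³ kcal mol⁻¹ K⁻¹ and T = 407 K gives K ≈ 5.31.

K ≈ 5.31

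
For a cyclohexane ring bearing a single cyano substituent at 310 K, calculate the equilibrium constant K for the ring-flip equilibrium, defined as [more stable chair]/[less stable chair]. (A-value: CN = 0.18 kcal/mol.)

One chair has the cyano group axial (E = 0.18 kcal/mol) and the other has it equatorial (E = 0).
ΔG = 0.18 kcal/mol between the two chairs.
K = exp(ΔG/RT) with R = 1.987×10⁻³ kcal mol⁻¹ K⁻¹ and T = 310 K gives K ≈ 1.34.

K ≈ 1.34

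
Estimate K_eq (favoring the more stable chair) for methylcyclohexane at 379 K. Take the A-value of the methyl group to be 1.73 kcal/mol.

K ≈ 9.95

One chair has the methyl group axial (E = 1.73 kcal/mol) and the other has it equatorial (E = 0).
ΔG = 1.73 kcal/mol between the two chairs.
K = exp(ΔG/RT) with R = 1.987×10⁻³ kcal mol⁻¹ K⁻¹ and T = 379 K gives K ≈ 9.95.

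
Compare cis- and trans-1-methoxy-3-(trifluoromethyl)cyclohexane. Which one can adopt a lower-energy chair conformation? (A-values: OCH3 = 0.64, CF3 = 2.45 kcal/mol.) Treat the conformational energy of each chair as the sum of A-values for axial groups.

cis

At 1,3 positions (parity same): cis → (e,e or a,a); trans → (a,e or e,a).
Best chair for cis: E = 0.00 kcal/mol; best chair for trans: E = 0.64 kcal/mol.
The cis isomer is lower by 0.64 kcal/mol.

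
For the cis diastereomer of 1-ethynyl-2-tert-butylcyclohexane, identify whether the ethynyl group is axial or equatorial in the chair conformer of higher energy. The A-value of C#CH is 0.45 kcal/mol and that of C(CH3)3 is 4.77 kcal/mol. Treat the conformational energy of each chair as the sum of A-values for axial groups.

equatorial

C1 and C2 have opposite parity, so for the cis isomer the two substituents are one axial and one equatorial in each chair.
Chair I (ethynyl axial, tert-butyl equatorial): E = 0.45 kcal/mol.
Chair II (ethynyl equatorial, tert-butyl axial): E = 4.77 kcal/mol.
Chair II is the less stable (higher-energy) conformer, and in that chair the ethynyl group is equatorial.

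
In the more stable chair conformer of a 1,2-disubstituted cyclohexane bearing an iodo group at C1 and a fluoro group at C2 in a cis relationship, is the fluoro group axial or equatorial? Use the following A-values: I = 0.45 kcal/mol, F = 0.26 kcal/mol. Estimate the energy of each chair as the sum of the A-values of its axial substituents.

axial

C1 and C2 have opposite parity, so for the cis isomer the two substituents are one axial and one equatorial in each chair.
Chair I (iodo axial, fluoro equatorial): E = 0.45 kcal/mol.
Chair II (iodo equatorial, fluoro axial): E = 0.26 kcal/mol.
Chair II is the more stable (lower-energy) conformer, and in that chair the fluoro group is axial.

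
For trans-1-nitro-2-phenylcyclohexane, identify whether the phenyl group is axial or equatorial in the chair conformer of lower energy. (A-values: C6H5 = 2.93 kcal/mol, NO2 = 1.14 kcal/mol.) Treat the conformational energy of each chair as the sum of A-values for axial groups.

C1 and C2 have opposite parity, so for the trans isomer the two substituents are e,e in one chair and a,a in the other.
Chair I (phenyl axial, nitro axial): E = 4.07 kcal/mol.
Chair II (phenyl equatorial, nitro equatorial): E = 0.00 kcal/mol.
Chair II is the more stable (lower-energy) conformer, and in that chair the phenyl group is equatorial.

equatorial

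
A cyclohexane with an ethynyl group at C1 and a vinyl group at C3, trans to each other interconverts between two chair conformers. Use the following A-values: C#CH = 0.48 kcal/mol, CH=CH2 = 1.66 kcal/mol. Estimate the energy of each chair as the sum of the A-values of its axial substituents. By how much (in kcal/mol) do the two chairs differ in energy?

1.18 kcal/mol

C1 and C3 have the same parity, so for the trans isomer the two substituents are one axial and one equatorial in each chair.
Chair I (ethynyl axial, vinyl equatorial): E = 0.48 kcal/mol.
Chair II (ethynyl equatorial, vinyl axial): E = 1.66 kcal/mol.
ΔE = 1.66 − 0.48 = 1.18 kcal/mol; chair I is more stable.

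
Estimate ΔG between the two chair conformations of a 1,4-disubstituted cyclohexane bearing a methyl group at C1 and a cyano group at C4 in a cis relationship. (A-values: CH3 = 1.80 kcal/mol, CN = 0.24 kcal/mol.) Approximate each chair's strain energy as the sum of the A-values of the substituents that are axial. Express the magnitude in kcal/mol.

C1 and C4 have opposite parity, so for the cis isomer the two substituents are one axial and one equatorial in each chair.
Chair I (methyl axial, cyano equatorial): E = 1.80 kcal/mol.
Chair II (methyl equatorial, cyano axial): E = 0.24 kcal/mol.
ΔE = 1.80 − 0.24 = 1.56 kcal/mol; chair II is more stable.

1.56 kcal/mol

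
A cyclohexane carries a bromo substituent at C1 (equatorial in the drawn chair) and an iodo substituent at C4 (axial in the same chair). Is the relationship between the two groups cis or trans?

cis

C1 and C4 have opposite parity, so their axial bonds point in opposite directions.
With opposite-parity carbons, two substituents on the same face are one axial and one equatorial; opposite faces give both axial or both equatorial.
Here the groups are equatorial/axial → same face → cis.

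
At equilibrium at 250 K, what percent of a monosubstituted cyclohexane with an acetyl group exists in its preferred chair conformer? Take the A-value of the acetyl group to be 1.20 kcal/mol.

91.8%

One chair has the acetyl group axial (E = 1.20 kcal/mol) and the other has it equatorial (E = 0).
ΔG = 1.20 kcal/mol between the two chairs.
K = exp(ΔG/RT) with R = 1.987×10⁻³ kcal mol⁻¹ K⁻¹ and T = 250 K gives K ≈ 11.2.
Fraction in the lower-energy chair = K/(K+1) = 91.8%.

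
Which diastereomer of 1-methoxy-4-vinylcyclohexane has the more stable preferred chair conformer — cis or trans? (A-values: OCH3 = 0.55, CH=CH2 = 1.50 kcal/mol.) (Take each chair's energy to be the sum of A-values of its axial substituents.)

At 1,4 positions (parity opposite): cis → (a,e or e,a); trans → (e,e or a,a).
Best chair for cis: E = 0.55 kcal/mol; best chair for trans: E = 0.00 kcal/mol.
The trans isomer is lower by 0.55 kcal/mol.

trans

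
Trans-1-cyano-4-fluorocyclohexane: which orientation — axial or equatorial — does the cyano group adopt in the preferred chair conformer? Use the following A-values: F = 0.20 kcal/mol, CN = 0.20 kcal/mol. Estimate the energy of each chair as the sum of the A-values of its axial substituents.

C1 and C4 have opposite parity, so for the trans isomer the two substituents are e,e in one chair and a,a in the other.
Chair I (fluoro axial, cyano axial): E = 0.40 kcal/mol.
Chair II (fluoro equatorial, cyano equatorial): E = 0.00 kcal/mol.
Chair II is the more stable (lower-energy) conformer, and in that chair the cyano group is equatorial.

equatorial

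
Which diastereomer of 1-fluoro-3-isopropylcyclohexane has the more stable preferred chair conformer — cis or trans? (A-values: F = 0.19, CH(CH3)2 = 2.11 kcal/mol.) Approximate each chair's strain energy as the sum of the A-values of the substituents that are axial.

At 1,3 positions (parity same): cis → (e,e or a,a); trans → (a,e or e,a).
Best chair for cis: E = 0.00 kcal/mol; best chair for trans: E = 0.19 kcal/mol.
The cis isomer is lower by 0.19 kcal/mol.

cis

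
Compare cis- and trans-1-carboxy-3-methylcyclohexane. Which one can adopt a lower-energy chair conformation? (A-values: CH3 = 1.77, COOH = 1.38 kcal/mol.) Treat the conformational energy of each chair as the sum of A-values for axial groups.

cis

At 1,3 positions (parity same): cis → (e,e or a,a); trans → (a,e or e,a).
Best chair for cis: E = 0.00 kcal/mol; best chair for trans: E = 1.38 kcal/mol.
The cis isomer is lower by 1.38 kcal/mol.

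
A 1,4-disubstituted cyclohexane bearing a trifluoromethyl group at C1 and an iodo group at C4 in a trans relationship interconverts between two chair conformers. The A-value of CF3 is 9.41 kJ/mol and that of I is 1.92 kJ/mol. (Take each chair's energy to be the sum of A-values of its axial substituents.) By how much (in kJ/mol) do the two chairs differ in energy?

C1 and C4 have opposite parity, so for the trans isomer the two substituents are e,e in one chair and a,a in the other.
Chair I (trifluoromethyl axial, iodo axial): E = 11.33 kJ/mol.
Chair II (trifluoromethyl equatorial, iodo equatorial): E = 0.00 kJ/mol.
ΔE = 11.33 − 0.00 = 11.33 kJ/mol; chair II is more stable.

11.33 kJ/mol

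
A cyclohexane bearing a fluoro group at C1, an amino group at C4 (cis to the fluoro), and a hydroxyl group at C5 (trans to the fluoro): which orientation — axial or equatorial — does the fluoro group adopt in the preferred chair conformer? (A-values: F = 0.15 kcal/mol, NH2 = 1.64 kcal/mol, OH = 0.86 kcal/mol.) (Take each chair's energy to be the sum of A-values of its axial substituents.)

Chair I (fluoro axial, amino equatorial, hydroxyl equatorial): E = 0.15 kcal/mol.
Chair II (fluoro equatorial, amino axial, hydroxyl axial): E = 2.50 kcal/mol.
Chair I is the more stable (lower-energy) conformer, and in that chair the fluoro group is axial.

axial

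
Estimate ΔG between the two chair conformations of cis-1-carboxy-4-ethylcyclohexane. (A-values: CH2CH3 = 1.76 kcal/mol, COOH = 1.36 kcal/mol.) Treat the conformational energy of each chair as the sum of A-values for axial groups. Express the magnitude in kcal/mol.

C1 and C4 have opposite parity, so for the cis isomer the two substituents are one axial and one equatorial in each chair.
Chair I (ethyl axial, carboxyl equatorial): E = 1.76 kcal/mol.
Chair II (ethyl equatorial, carboxyl axial): E = 1.36 kcal/mol.
ΔE = 1.76 − 1.36 = 0.40 kcal/mol; chair II is more stable.

0.40 kcal/mol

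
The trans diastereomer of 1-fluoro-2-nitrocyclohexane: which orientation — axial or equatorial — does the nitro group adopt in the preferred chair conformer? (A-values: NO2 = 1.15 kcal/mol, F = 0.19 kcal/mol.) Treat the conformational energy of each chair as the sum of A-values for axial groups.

C1 and C2 have opposite parity, so for the trans isomer the two substituents are e,e in one chair and a,a in the other.
Chair I (nitro axial, fluoro axial): E = 1.34 kcal/mol.
Chair II (nitro equatorial, fluoro equatorial): E = 0.00 kcal/mol.
Chair II is the more stable (lower-energy) conformer, and in that chair the nitro group is equatorial.

equatorial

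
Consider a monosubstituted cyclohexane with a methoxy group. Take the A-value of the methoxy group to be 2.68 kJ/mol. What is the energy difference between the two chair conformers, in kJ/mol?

2.68 kJ/mol

A monosubstituted cyclohexane has one chair with the methoxy group axial (E = A = 2.68 kJ/mol) and one with it equatorial (E = 0).
ΔE = 2.68 − 0 = 2.68 kJ/mol.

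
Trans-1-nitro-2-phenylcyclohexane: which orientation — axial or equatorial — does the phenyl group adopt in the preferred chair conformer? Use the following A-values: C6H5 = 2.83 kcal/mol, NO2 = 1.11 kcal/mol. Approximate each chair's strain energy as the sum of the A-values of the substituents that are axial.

equatorial

C1 and C2 have opposite parity, so for the trans isomer the two substituents are e,e in one chair and a,a in the other.
Chair I (phenyl axial, nitro axial): E = 3.94 kcal/mol.
Chair II (phenyl equatorial, nitro equatorial): E = 0.00 kcal/mol.
Chair II is the more stable (lower-energy) conformer, and in that chair the phenyl group is equatorial.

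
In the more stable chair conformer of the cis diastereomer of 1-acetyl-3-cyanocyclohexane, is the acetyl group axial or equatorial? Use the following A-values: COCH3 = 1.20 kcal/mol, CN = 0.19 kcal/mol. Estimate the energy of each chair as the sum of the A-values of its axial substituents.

C1 and C3 have the same parity, so for the cis isomer the two substituents are e,e in one chair and a,a in the other.
Chair I (acetyl axial, cyano axial): E = 1.39 kcal/mol.
Chair II (acetyl equatorial, cyano equatorial): E = 0.00 kcal/mol.
Chair II is the more stable (lower-energy) conformer, and in that chair the acetyl group is equatorial.

equatorial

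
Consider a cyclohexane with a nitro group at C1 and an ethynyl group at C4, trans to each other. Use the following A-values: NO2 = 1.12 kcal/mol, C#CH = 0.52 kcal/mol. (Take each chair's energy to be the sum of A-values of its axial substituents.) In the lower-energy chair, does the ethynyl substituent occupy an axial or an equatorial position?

C1 and C4 have opposite parity, so for the trans isomer the two substituents are e,e in one chair and a,a in the other.
Chair I (nitro axial, ethynyl axial): E = 1.64 kcal/mol.
Chair II (nitro equatorial, ethynyl equatorial): E = 0.00 kcal/mol.
Chair II is the more stable (lower-energy) conformer, and in that chair the ethynyl group is equatorial.

equatorial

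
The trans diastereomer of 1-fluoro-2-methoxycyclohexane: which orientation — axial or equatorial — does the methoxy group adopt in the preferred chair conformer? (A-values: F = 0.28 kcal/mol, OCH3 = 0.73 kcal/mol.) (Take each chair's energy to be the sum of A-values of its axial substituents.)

C1 and C2 have opposite parity, so for the trans isomer the two substituents are e,e in one chair and a,a in the other.
Chair I (fluoro axial, methoxy axial): E = 1.01 kcal/mol.
Chair II (fluoro equatorial, methoxy equatorial): E = 0.00 kcal/mol.
Chair II is the more stable (lower-energy) conformer, and in that chair the methoxy group is equatorial.

equatorial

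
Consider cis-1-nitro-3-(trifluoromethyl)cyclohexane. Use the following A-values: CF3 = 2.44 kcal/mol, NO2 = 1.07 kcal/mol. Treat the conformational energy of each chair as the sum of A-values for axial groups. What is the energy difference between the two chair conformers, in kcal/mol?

C1 and C3 have the same parity, so for the cis isomer the two substituents are e,e in one chair and a,a in the other.
Chair I (trifluoromethyl axial, nitro axial): E = 3.51 kcal/mol.
Chair II (trifluoromethyl equatorial, nitro equatorial): E = 0.00 kcal/mol.
ΔE = 3.51 − 0.00 = 3.51 kcal/mol; chair II is more stable.

3.51 kcal/mol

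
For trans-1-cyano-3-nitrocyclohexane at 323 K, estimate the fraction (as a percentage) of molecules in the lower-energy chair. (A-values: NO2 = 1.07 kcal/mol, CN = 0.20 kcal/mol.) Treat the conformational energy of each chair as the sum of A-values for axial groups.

C1 and C3 have the same parity, so for the trans isomer the two substituents are one axial and one equatorial in each chair.
Chair I (nitro axial, cyano equatorial): E = 1.07 kcal/mol; chair II (nitro equatorial, cyano axial): E = 0.20 kcal/mol.
ΔG = 0.87 kcal/mol between the two chairs.
K = exp(ΔG/RT) with R = 1.987×10⁻³ kcal mol⁻¹ K⁻¹ and T = 323 K gives K ≈ 3.88.
Fraction in the lower-energy chair = K/(K+1) = 79.5%.

79.5%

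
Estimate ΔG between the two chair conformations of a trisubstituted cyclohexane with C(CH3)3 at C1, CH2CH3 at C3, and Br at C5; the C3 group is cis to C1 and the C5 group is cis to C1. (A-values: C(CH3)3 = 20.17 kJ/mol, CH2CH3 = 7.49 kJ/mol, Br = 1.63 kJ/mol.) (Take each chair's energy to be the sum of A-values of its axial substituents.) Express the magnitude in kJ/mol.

Chair I (tert-butyl axial, ethyl axial, bromo axial): E = 29.29 kJ/mol.
Chair II (tert-butyl equatorial, ethyl equatorial, bromo equatorial): E = 0.00 kJ/mol.
ΔE = 29.29 − 0.00 = 29.29 kJ/mol; chair II is more stable.

29.29 kJ/mol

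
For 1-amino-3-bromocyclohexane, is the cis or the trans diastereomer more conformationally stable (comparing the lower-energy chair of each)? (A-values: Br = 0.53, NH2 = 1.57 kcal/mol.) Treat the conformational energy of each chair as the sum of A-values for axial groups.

cis

At 1,3 positions (parity same): cis → (e,e or a,a); trans → (a,e or e,a).
Best chair for cis: E = 0.00 kcal/mol; best chair for trans: E = 0.53 kcal/mol.
The cis isomer is lower by 0.53 kcal/mol.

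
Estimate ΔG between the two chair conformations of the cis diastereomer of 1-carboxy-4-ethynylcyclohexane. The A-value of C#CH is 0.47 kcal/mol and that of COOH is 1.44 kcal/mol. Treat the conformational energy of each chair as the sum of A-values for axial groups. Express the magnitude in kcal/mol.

0.97 kcal/mol

C1 and C4 have opposite parity, so for the cis isomer the two substituents are one axial and one equatorial in each chair.
Chair I (ethynyl axial, carboxyl equatorial): E = 0.47 kcal/mol.
Chair II (ethynyl equatorial, carboxyl axial): E = 1.44 kcal/mol.
ΔE = 1.44 − 0.47 = 0.97 kcal/mol; chair I is more stable.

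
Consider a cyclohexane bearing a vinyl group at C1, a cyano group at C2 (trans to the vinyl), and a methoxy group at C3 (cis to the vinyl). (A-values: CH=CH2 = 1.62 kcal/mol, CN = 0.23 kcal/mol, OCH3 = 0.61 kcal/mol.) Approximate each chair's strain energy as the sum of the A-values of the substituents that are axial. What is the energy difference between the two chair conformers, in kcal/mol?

2.46 kcal/mol

Chair I (vinyl axial, cyano axial, methoxy axial): E = 2.46 kcal/mol.
Chair II (vinyl equatorial, cyano equatorial, methoxy equatorial): E = 0.00 kcal/mol.
ΔE = 2.46 − 0.00 = 2.46 kcal/mol; chair II is more stable.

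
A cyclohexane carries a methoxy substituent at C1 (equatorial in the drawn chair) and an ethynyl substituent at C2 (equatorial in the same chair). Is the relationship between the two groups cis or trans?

C1 and C2 have opposite parity, so their axial bonds point in opposite directions.
With opposite-parity carbons, two substituents on the same face are one axial and one equatorial; opposite faces give both axial or both equatorial.
Here the groups are equatorial/equatorial → opposite face → trans.

trans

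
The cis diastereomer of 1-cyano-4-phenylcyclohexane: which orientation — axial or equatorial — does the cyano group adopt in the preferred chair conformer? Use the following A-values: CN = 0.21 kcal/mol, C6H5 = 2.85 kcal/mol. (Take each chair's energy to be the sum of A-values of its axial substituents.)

axial

C1 and C4 have opposite parity, so for the cis isomer the two substituents are one axial and one equatorial in each chair.
Chair I (cyano axial, phenyl equatorial): E = 0.21 kcal/mol.
Chair II (cyano equatorial, phenyl axial): E = 2.85 kcal/mol.
Chair I is the more stable (lower-energy) conformer, and in that chair the cyano group is axial.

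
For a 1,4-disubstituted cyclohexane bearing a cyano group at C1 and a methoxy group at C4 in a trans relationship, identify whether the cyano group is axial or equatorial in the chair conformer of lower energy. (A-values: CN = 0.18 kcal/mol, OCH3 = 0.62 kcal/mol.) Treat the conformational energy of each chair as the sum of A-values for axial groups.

C1 and C4 have opposite parity, so for the trans isomer the two substituents are e,e in one chair and a,a in the other.
Chair I (cyano axial, methoxy axial): E = 0.80 kcal/mol.
Chair II (cyano equatorial, methoxy equatorial): E = 0.00 kcal/mol.
Chair II is the more stable (lower-energy) conformer, and in that chair the cyano group is equatorial.

equatorial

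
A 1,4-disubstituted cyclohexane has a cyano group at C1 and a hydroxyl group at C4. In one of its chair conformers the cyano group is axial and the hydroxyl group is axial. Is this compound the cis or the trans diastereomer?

trans

C1 and C4 have opposite parity, so their axial bonds point in opposite directions.
With opposite-parity carbons, two substituents on the same face are one axial and one equatorial; opposite faces give both axial or both equatorial.
Here the groups are axial/axial → opposite face → trans.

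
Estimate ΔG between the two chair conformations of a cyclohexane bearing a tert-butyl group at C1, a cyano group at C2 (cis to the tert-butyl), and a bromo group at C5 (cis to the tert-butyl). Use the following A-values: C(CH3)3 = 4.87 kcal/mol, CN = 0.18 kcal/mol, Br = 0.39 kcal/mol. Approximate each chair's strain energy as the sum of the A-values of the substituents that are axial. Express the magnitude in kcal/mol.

Chair I (tert-butyl axial, cyano equatorial, bromo axial): E = 5.26 kcal/mol.
Chair II (tert-butyl equatorial, cyano axial, bromo equatorial): E = 0.18 kcal/mol.
ΔE = 5.26 − 0.18 = 5.08 kcal/mol; chair II is more stable.

5.08 kcal/mol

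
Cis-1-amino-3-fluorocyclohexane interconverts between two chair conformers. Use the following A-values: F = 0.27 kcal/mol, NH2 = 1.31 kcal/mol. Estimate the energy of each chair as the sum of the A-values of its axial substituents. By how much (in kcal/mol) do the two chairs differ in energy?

1.58 kcal/mol

C1 and C3 have the same parity, so for the cis isomer the two substituents are e,e in one chair and a,a in the other.
Chair I (fluoro axial, amino axial): E = 1.58 kcal/mol.
Chair II (fluoro equatorial, amino equatorial): E = 0.00 kcal/mol.
ΔE = 1.58 − 0.00 = 1.58 kcal/mol; chair II is more stable.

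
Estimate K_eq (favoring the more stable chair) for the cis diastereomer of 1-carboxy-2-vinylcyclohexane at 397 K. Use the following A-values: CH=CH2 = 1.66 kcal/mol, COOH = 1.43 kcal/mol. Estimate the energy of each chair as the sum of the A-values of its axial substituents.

C1 and C2 have opposite parity, so for the cis isomer the two substituents are one axial and one equatorial in each chair.
Chair I (vinyl axial, carboxyl equatorial): E = 1.66 kcal/mol; chair II (vinyl equatorial, carboxyl axial): E = 1.43 kcal/mol.
ΔG = 0.23 kcal/mol between the two chairs.
K = exp(ΔG/RT) with R = 1.987×10⁻³ kcal mol⁻¹ K⁻¹ and T = 397 K gives K ≈ 1.34.

K ≈ 1.34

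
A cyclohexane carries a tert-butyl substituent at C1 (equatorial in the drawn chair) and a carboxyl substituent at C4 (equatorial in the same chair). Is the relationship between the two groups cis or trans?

trans

C1 and C4 have opposite parity, so their axial bonds point in opposite directions.
With opposite-parity carbons, two substituents on the same face are one axial and one equatorial; opposite faces give both axial or both equatorial.
Here the groups are equatorial/equatorial → opposite face → trans.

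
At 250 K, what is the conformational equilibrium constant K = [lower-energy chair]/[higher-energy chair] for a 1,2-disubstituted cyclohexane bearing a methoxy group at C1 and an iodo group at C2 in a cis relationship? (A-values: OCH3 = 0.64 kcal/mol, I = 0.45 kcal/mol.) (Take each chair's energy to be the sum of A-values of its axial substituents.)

C1 and C2 have opposite parity, so for the cis isomer the two substituents are one axial and one equatorial in each chair.
Chair I (methoxy axial, iodo equatorial): E = 0.64 kcal/mol; chair II (methoxy equatorial, iodo axial): E = 0.45 kcal/mol.
ΔG = 0.19 kcal/mol between the two chairs.
K = exp(ΔG/RT) with R = 1.987×10⁻³ kcal mol⁻¹ K⁻¹ and T = 250 K gives K ≈ 1.47.

K ≈ 1.47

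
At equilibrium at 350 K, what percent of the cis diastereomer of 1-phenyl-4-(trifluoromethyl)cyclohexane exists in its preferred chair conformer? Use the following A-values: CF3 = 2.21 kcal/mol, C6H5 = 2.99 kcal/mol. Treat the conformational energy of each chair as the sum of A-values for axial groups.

C1 and C4 have opposite parity, so for the cis isomer the two substituents are one axial and one equatorial in each chair.
Chair I (trifluoromethyl axial, phenyl equatorial): E = 2.21 kcal/mol; chair II (trifluoromethyl equatorial, phenyl axial): E = 2.99 kcal/mol.
ΔG = 0.78 kcal/mol between the two chairs.
K = exp(ΔG/RT) with R = 1.987×10⁻³ kcal mol⁻¹ K⁻¹ and T = 350 K gives K ≈ 3.07.
Fraction in the lower-energy chair = K/(K+1) = 75.4%.

75.4%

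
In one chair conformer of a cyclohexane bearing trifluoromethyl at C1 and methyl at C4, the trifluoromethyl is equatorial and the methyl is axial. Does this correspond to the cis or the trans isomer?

C1 and C4 have opposite parity, so their axial bonds point in opposite directions.
With opposite-parity carbons, two substituents on the same face are one axial and one equatorial; opposite faces give both axial or both equatorial.
Here the groups are equatorial/axial → same face → cis.

cis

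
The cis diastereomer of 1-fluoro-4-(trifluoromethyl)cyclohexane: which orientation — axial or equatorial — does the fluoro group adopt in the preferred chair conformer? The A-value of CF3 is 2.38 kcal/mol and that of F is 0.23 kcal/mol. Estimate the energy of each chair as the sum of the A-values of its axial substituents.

axial

C1 and C4 have opposite parity, so for the cis isomer the two substituents are one axial and one equatorial in each chair.
Chair I (trifluoromethyl axial, fluoro equatorial): E = 2.38 kcal/mol.
Chair II (trifluoromethyl equatorial, fluoro axial): E = 0.23 kcal/mol.
Chair II is the more stable (lower-energy) conformer, and in that chair the fluoro group is axial.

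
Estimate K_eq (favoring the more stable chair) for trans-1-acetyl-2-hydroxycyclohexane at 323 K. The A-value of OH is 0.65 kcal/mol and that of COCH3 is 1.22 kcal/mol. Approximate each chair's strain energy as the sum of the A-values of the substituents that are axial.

C1 and C2 have opposite parity, so for the trans isomer the two substituents are e,e in one chair and a,a in the other.
Chair I (hydroxyl axial, acetyl axial): E = 1.87 kcal/mol; chair II (hydroxyl equatorial, acetyl equatorial): E = 0.00 kcal/mol.
ΔG = 1.87 kcal/mol between the two chairs.
K = exp(ΔG/RT) with R = 1.987×10⁻³ kcal mol⁻¹ K⁻¹ and T = 323 K gives K ≈ 18.4.

K ≈ 18.4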